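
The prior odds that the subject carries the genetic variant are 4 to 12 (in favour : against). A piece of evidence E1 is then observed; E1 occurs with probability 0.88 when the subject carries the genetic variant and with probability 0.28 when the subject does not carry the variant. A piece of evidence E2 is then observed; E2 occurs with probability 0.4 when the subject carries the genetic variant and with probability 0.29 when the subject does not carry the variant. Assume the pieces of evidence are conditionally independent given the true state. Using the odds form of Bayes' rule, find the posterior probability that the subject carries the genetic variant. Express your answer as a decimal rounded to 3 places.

Posterior probability ≈ 0.591

Prior odds = 4/12 = 0.33333. In log-odds, ln(0.33333) = -1.0986.
Add log likelihood ratios: ln(3.1429) + ln(1.3793) = 1.4667.
Posterior log-odds = 0.36810, so posterior odds = exp(0.36810) = 1.4450. Converting, P(H|E) = 1.4450/2.4450 = 0.591.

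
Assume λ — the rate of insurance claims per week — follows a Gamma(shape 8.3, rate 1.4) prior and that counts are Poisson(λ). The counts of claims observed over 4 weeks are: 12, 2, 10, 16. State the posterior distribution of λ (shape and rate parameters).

Posterior: Gamma(shape=48.3, rate=5.4)

Total count ∑xᵢ = 40 over n = 4 weeks.
Gamma is conjugate to the Poisson likelihood: posterior is Gamma(shape = 8.3+40 = 48.3, rate = 1.4+4 = 5.4).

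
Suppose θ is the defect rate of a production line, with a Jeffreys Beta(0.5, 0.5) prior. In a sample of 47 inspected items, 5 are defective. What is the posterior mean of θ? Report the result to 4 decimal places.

Observing 5 successes and 42 failures updates Beta(0.5, 0.5) by adding the success and failure counts to the two shape parameters: α = 0.5+5 = 5.5, β = 0.5+42 = 42.5.
E[θ | data] = 5.5/(5.5+42.5) = 0.1146.

Posterior mean ≈ 0.1146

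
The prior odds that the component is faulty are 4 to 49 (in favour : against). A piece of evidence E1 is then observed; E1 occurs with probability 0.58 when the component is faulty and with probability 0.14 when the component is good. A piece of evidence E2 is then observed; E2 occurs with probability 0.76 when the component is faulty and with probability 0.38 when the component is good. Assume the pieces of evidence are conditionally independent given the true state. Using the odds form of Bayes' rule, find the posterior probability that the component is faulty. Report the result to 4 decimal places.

Prior odds = 4/49 = 0.081633. In log-odds, ln(0.081633) = -2.5055.
Add log likelihood ratios: ln(4.1429) + ln(2.0000) = 2.1145.
Posterior log-odds = -0.39099, so posterior odds = exp(-0.39099) = 0.67638. Converting, P(H|E) = 0.67638/1.6764 = 0.4035.

Posterior probability ≈ 0.4035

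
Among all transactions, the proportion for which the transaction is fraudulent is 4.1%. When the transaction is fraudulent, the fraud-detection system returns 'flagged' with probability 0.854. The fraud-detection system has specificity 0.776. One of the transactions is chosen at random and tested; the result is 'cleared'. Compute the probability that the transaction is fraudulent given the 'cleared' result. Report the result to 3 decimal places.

Write H for 'the transaction is fraudulent'. Prior odds H:¬H = 0.041/0.959 = 0.042753. For the 'cleared' outcome, the likelihood ratio is 0.146/0.776 = 0.18814.
Posterior odds = 0.042753 × 0.18814 = 0.0080437, so P(H|E) = 0.0080437/(1+0.0080437) = 0.008.

P(H | E) ≈ 0.008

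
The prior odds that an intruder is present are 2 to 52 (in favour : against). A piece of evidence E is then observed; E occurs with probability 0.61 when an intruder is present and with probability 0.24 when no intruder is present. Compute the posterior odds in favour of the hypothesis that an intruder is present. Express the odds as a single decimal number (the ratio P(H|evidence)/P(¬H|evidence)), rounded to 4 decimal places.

Prior odds = 2/52 = 0.038462.
Likelihood ratio for E = 0.61/0.24 = 2.5417.
Posterior odds = prior odds × LR = 0.097756.

Posterior odds ≈ 0.0978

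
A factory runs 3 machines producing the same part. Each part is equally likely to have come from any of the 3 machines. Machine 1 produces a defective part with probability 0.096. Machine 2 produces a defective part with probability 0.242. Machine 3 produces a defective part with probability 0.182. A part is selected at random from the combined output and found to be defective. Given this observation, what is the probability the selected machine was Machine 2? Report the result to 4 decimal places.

Tabulate prior·likelihood by source: [1] prior 0.333333, lik 0.096, product 0.03200; [2] prior 0.333333, lik 0.242, product 0.08067; [3] prior 0.333333, lik 0.182, product 0.06067.
Normalizing constant = 0.17333; the posterior for Machine 2 is its product over the sum, 0.08067/0.17333 = 0.4654.

Posterior probability ≈ 0.4654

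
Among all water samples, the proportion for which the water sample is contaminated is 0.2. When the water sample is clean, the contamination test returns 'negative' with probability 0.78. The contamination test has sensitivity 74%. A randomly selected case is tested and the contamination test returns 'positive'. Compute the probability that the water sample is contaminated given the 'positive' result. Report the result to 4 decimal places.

P(H | E) ≈ 0.4568

Write H for 'the water sample is contaminated'. Prior odds H:¬H = 0.2/0.8 = 0.25000. For the 'positive' outcome, the likelihood ratio is 0.74/0.22 = 3.3636.
Posterior odds = 0.25000 × 3.3636 = 0.84091, so P(H|E) = 0.84091/(1+0.84091) = 0.4568.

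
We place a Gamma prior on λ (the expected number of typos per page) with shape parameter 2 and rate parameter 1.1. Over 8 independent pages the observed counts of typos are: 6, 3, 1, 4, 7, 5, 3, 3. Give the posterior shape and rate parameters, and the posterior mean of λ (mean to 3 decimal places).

The Poisson likelihood adds the total count to the shape and the number of exposure periods to the rate. Here ∑xᵢ = 32 and n = 8, so shape 2→34 and rate 1.1→9.1.
Posterior mean = shape/rate = 34/9.1 = 3.736.

Posterior: Gamma(shape=34, rate=9.1); mean ≈ 3.736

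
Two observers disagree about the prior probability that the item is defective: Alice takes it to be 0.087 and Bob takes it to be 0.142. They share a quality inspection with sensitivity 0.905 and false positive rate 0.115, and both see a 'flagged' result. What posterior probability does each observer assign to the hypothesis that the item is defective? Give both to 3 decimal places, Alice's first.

The likelihood ratio for a 'flagged' result is 0.905/0.115 = 7.8696.
Alice: prior odds 0.087/0.913 = 0.095290; posterior odds 0.74989; posterior probability 0.429.
Bob: prior odds 0.142/0.858 = 0.16550; posterior odds 1.3024; posterior probability 0.566.

Alice: 0.429; Bob: 0.566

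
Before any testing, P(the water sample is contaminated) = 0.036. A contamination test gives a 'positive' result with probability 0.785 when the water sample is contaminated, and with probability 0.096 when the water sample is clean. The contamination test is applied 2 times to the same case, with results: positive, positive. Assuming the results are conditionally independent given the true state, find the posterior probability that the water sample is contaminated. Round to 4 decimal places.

Posterior P(H) ≈ 0.7140

With H the event that the water sample is contaminated, the joint likelihood of the observed sequence is P(data|H) = 0.785·0.785 = 0.61623 and P(data|¬H) = 0.096·0.096 = 0.0092160.
Bayes: P(H|data) = 0.036·0.61623 / (0.036·0.61623 + 0.964·0.0092160) = 0.022184/0.031068 = 0.7140.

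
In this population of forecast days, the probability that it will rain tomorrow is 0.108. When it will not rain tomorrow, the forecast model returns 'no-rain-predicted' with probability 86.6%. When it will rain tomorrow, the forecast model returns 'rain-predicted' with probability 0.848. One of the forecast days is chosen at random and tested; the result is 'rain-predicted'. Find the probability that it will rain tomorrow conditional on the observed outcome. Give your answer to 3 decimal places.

P(H | E) ≈ 0.434

Let H be the event that it will rain tomorrow. P(H) = 0.108, so P(¬H) = 0.892. With E the 'rain-predicted' result, P(E|H) = 0.848 and P(E|¬H) = 0.134.
P(E) = 0.848·0.108 + 0.134·0.892 = 0.091584 + 0.11953 = 0.21111.
By Bayes' theorem, P(H|E) = 0.091584 / 0.21111 = 0.434.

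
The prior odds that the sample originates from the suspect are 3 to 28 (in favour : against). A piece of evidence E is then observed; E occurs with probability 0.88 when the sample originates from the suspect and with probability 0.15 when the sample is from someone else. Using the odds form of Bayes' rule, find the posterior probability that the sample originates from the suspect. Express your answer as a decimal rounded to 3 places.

Posterior probability ≈ 0.386

Prior odds = 3/28 = 0.10714.
Likelihood ratio for E = 0.88/0.15 = 5.8667.
Posterior odds = prior odds × LR = 0.62857.
Posterior probability = odds/(1+odds) = 0.62857/1.6286 = 0.386.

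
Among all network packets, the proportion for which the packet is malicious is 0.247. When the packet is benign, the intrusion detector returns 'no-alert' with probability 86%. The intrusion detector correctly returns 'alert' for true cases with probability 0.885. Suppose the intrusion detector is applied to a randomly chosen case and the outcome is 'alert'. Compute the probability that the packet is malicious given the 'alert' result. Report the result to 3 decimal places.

P(H | E) ≈ 0.675

Write H for 'the packet is malicious'. Prior odds H:¬H = 0.247/0.753 = 0.32802. For the 'alert' outcome, the likelihood ratio is 0.885/0.14 = 6.3214.
Posterior odds = 0.32802 × 6.3214 = 2.0736, so P(H|E) = 2.0736/(1+2.0736) = 0.675.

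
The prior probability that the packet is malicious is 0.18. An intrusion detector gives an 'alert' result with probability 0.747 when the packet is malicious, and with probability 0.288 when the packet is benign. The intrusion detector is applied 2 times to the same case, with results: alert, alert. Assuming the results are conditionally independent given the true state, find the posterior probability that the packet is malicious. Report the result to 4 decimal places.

Let H be the event that the packet is malicious; start with P(H) = 0.18. P('alert'|H) = 0.747, P('alert'|¬H) = 0.288.
Update on result 1 ('alert'): P(H) ← 0.747·0.1800 / (0.747·0.1800 + 0.288·0.8200) = 0.13446/0.37062 = 0.3628.
Update on result 2 ('alert'): P(H) ← 0.747·0.3628 / (0.747·0.3628 + 0.288·0.6372) = 0.27101/0.45452 = 0.5962.

Posterior P(H) ≈ 0.5962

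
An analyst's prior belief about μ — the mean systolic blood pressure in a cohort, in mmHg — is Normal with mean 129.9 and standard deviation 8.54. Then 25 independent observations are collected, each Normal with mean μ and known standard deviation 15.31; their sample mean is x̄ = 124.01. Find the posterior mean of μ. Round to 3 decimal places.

Posterior mean ≈ 124.681

With known σ, the Normal prior is conjugate. Weight on the data is w = (n/σ²)/(n/σ² + 1/τ₀²) = 0.106657/(0.106657+0.0137115) = 0.88609.
Posterior mean = w·x̄ + (1−w)·μ₀ = 0.88609·124.01 + 0.11391·129.9 = 124.681.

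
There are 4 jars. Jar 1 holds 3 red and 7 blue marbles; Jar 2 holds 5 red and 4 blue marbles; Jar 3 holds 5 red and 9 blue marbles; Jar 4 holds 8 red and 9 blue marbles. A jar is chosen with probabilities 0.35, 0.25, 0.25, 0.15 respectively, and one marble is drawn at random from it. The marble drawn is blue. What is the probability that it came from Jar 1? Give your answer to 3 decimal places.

Posterior probability ≈ 0.411

Tabulate prior·likelihood by source: [1] prior 0.35, lik 0.7, product 0.2450; [2] prior 0.25, lik 0.4444, product 0.1111; [3] prior 0.25, lik 0.6429, product 0.1607; [4] prior 0.15, lik 0.5294, product 0.07941.
Normalizing constant = 0.59624; the posterior for Jar 1 is its product over the sum, 0.2450/0.59624 = 0.411.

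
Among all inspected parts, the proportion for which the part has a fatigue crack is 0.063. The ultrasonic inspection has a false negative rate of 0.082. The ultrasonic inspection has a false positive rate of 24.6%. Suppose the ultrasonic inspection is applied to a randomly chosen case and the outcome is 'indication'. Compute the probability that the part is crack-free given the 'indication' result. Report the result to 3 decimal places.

Let H be the event that the part has a fatigue crack. P(H) = 0.063, so P(¬H) = 0.937. With E the 'indication' result, P(E|H) = 0.918 and P(E|¬H) = 0.246.
P(E) = 0.918·0.063 + 0.246·0.937 = 0.057834 + 0.23050 = 0.28834.
By Bayes' theorem, P(H|E) = 0.057834 / 0.28834 = 0.201. Hence P(¬H|E) = 1 − 0.201 = 0.799.

P(¬H | E) ≈ 0.799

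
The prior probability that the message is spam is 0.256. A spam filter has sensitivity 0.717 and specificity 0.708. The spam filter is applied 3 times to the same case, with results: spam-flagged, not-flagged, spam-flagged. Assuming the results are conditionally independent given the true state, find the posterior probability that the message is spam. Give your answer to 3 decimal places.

Posterior P(H) ≈ 0.453

Let H be the event that the message is spam; start with P(H) = 0.256. P('spam-flagged'|H) = 0.717, P('spam-flagged'|¬H) = 0.292.
Update on result 1 ('spam-flagged'): P(H) ← 0.717·0.2560 / (0.717·0.2560 + 0.292·0.7440) = 0.18355/0.40080 = 0.4580.
Update on result 2 ('not-flagged'): P(H) ← 0.283·0.4580 / (0.283·0.4580 + 0.708·0.5420) = 0.12960/0.51337 = 0.2525.
Update on result 3 ('spam-flagged'): P(H) ← 0.717·0.2525 / (0.717·0.2525 + 0.292·0.7475) = 0.18101/0.39930 = 0.4533.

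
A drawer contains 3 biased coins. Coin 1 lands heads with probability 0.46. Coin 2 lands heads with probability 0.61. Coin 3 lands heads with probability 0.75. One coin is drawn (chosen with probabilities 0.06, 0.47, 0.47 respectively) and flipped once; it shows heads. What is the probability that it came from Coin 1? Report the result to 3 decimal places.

Posterior probability ≈ 0.041

P(heads|C1) = 0.46; P(heads|C2) = 0.61; P(heads|C3) = 0.75.
Prior × likelihood for each source: 0.06·0.46=0.02760, 0.47·0.61=0.2867, 0.47·0.75=0.3525. Summing gives P(heads) = 0.66680.
P(Coin 1 | heads) = 0.02760 / 0.66680 = 0.041.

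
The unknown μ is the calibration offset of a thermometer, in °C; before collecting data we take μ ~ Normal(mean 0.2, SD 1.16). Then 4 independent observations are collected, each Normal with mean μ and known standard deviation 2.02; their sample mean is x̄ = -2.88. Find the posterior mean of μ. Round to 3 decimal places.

Prior precision 1/τ₀² = 1/1.16² = 0.743163; data precision n/σ² = 4/2.02² = 0.980296.
Posterior precision = 0.743163 + 0.980296 = 1.72346.
Posterior mean = (0.743163·0.2 + 0.980296·-2.88) / 1.72346 = -1.552.

Posterior mean ≈ -1.552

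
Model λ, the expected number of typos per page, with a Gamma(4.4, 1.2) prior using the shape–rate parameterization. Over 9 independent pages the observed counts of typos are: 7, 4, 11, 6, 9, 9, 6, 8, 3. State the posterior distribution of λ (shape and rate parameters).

Total count ∑xᵢ = 63 over n = 9 pages.
Gamma is conjugate to the Poisson likelihood: posterior is Gamma(shape = 4.4+63 = 67.4, rate = 1.2+9 = 10.2).

Posterior: Gamma(shape=67.4, rate=10.2)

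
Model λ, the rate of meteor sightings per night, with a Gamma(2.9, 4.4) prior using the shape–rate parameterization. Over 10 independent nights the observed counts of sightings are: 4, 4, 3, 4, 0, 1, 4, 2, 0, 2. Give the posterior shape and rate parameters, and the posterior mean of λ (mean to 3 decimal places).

Total count ∑xᵢ = 24 over n = 10 nights.
Gamma is conjugate to the Poisson likelihood: posterior is Gamma(shape = 2.9+24 = 26.9, rate = 4.4+10 = 14.4).
Posterior mean = shape/rate = 26.9/14.4 = 1.868.

Posterior: Gamma(shape=26.9, rate=14.4); mean ≈ 1.868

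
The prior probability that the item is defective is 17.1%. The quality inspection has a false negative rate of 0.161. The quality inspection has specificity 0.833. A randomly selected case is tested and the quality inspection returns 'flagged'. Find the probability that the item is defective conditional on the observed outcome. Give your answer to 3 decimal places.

Let H be the event that the item is defective. P(H) = 0.171, so P(¬H) = 0.829. With E the 'flagged' result, P(E|H) = 0.839 and P(E|¬H) = 0.167.
P(E) = 0.839·0.171 + 0.167·0.829 = 0.14347 + 0.13844 = 0.28191.
By Bayes' theorem, P(H|E) = 0.14347 / 0.28191 = 0.509.

P(H | E) ≈ 0.509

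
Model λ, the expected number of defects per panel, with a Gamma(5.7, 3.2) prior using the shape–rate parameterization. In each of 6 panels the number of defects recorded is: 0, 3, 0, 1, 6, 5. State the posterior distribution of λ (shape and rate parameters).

Total count ∑xᵢ = 15 over n = 6 panels.
Gamma is conjugate to the Poisson likelihood: posterior is Gamma(shape = 5.7+15 = 20.7, rate = 3.2+6 = 9.2).

Posterior: Gamma(shape=20.7, rate=9.2)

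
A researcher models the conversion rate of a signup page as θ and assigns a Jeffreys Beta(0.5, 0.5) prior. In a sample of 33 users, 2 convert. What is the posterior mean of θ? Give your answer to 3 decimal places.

Posterior mean ≈ 0.074

Observing 2 successes and 31 failures updates Beta(0.5, 0.5) by adding the success and failure counts to the two shape parameters: α = 0.5+2 = 2.5, β = 0.5+31 = 31.5.
Posterior mean = α/(α+β) = 2.5/34 = 0.074.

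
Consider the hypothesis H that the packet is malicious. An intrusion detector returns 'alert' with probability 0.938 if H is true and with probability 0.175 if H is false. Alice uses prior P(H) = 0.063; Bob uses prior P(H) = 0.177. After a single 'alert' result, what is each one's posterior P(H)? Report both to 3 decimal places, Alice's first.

The likelihood ratio for an 'alert' result is 0.938/0.175 = 5.3600.
Alice: prior odds 0.063/0.937 = 0.067236; posterior odds 0.36038; posterior probability 0.265.
Bob: prior odds 0.177/0.823 = 0.21507; posterior odds 1.1528; posterior probability 0.535.

Alice: 0.265; Bob: 0.535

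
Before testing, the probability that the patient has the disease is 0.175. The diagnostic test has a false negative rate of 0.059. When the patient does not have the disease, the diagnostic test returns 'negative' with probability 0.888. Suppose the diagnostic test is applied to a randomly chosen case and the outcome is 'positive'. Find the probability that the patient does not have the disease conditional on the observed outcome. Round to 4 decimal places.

P(¬H | E) ≈ 0.3594

Let H be the event that the patient has the disease. P(H) = 0.175, so P(¬H) = 0.825. With E the 'positive' result, P(E|H) = 0.941 and P(E|¬H) = 0.112.
P(E) = 0.941·0.175 + 0.112·0.825 = 0.16467 + 0.092400 = 0.25707.
By Bayes' theorem, P(H|E) = 0.16467 / 0.25707 = 0.6406. Hence P(¬H|E) = 1 − 0.6406 = 0.3594.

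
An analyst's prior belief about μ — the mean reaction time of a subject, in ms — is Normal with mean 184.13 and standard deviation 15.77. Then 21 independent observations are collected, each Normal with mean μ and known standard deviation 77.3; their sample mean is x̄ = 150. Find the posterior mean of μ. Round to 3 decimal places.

With known σ, the Normal prior is conjugate. Weight on the data is w = (n/σ²)/(n/σ² + 1/τ₀²) = 0.00351447/(0.00351447+0.00402102) = 0.46639.
Posterior mean = w·x̄ + (1−w)·μ₀ = 0.46639·150 + 0.53361·184.13 = 168.212.

Posterior mean ≈ 168.212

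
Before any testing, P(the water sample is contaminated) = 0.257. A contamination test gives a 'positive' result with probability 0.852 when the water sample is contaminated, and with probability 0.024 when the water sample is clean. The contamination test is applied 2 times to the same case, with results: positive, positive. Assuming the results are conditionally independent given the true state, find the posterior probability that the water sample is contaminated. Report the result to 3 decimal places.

With H the event that the water sample is contaminated, the joint likelihood of the observed sequence is P(data|H) = 0.852·0.852 = 0.72590 and P(data|¬H) = 0.024·0.024 = 0.00057600.
Bayes: P(H|data) = 0.257·0.72590 / (0.257·0.72590 + 0.743·0.00057600) = 0.18656/0.18699 = 0.9977.

Posterior P(H) ≈ 0.998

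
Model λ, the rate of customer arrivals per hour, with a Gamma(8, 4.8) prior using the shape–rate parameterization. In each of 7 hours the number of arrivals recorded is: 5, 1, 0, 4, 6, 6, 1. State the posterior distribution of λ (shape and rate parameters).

Posterior: Gamma(shape=31, rate=11.8)

The Poisson likelihood adds the total count to the shape and the number of exposure periods to the rate. Here ∑xᵢ = 23 and n = 7, so shape 8→31 and rate 4.8→11.8.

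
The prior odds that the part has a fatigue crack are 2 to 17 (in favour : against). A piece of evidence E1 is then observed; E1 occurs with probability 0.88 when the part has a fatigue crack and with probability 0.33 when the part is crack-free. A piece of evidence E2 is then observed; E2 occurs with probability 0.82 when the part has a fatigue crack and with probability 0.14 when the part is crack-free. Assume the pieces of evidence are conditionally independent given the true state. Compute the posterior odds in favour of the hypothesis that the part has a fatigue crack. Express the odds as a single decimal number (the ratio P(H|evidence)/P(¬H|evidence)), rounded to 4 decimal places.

Prior odds = 2/17 = 0.11765.
Likelihood ratio for E1 = 0.88/0.33 = 2.6667.
Likelihood ratio for E2 = 0.82/0.14 = 5.8571.
Posterior odds = prior odds × LR₁ × LR₂ = 1.8375.

Posterior odds ≈ 1.8375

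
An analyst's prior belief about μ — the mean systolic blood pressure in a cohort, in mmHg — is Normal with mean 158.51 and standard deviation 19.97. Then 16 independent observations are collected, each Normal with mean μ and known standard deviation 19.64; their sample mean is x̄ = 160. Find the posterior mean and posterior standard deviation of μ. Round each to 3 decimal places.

Posterior mean ≈ 159.915; posterior SD ≈ 4.768

With known σ, the Normal prior is conjugate. Weight on the data is w = (n/σ²)/(n/σ² + 1/τ₀²) = 0.0414798/(0.0414798+0.00250752) = 0.94299.
Posterior mean = w·x̄ + (1−w)·μ₀ = 0.94299·160 + 0.057005·158.51 = 159.915. Posterior variance = 1/(0.0414798+0.00250752) = 22.7338, so SD = 4.768.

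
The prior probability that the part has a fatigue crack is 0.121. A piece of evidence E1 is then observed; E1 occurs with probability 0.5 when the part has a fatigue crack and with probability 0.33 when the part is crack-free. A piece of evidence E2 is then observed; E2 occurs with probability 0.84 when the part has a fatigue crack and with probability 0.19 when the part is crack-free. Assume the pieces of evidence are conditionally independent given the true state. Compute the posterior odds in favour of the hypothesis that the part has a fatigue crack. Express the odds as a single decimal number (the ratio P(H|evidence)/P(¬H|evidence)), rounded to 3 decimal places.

Posterior odds ≈ 0.922

Prior odds = 0.121/(1−0.121) = 0.13766. In log-odds, ln(0.13766) = -1.9830.
Add log likelihood ratios: ln(1.5152) + ln(4.4211) = 1.9019.
Posterior log-odds = -0.081101, so posterior odds = exp(-0.081101) = 0.92210.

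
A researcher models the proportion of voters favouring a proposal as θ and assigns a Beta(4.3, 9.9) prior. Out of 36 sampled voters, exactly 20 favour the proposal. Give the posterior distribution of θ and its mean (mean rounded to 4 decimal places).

Observing 20 successes and 16 failures updates Beta(4.3, 9.9) by adding the success and failure counts to the two shape parameters: α = 4.3+20 = 24.3, β = 9.9+16 = 25.9.
E[θ | data] = 24.3/(24.3+25.9) = 0.4841.

Posterior: Beta(24.3, 25.9); mean ≈ 0.4841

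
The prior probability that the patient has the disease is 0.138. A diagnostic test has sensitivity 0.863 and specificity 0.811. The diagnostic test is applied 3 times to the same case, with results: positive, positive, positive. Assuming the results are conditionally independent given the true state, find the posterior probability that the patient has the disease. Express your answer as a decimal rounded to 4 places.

With H the event that the patient has the disease, the joint likelihood of the observed sequence is P(data|H) = 0.863·0.863·0.863 = 0.64274 and P(data|¬H) = 0.189·0.189·0.189 = 0.0067513.
Bayes: P(H|data) = 0.138·0.64274 / (0.138·0.64274 + 0.862·0.0067513) = 0.088698/0.094517 = 0.9384.

Posterior P(H) ≈ 0.9384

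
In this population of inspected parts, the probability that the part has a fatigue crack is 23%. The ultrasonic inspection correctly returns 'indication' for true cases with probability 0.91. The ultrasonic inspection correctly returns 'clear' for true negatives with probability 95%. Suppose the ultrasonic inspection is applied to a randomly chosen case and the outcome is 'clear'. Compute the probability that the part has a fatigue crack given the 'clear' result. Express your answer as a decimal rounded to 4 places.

Write H for 'the part has a fatigue crack'. Prior odds H:¬H = 0.23/0.77 = 0.29870. For the 'clear' outcome, the likelihood ratio is 0.09/0.95 = 0.094737.
Posterior odds = 0.29870 × 0.094737 = 0.028298, so P(H|E) = 0.028298/(1+0.028298) = 0.0275.

P(H | E) ≈ 0.0275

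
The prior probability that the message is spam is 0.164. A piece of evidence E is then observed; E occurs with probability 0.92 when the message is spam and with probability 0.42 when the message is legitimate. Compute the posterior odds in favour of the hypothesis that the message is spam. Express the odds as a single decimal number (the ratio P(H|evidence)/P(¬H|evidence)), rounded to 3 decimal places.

Prior odds = 0.164/(1−0.164) = 0.19617. In log-odds, ln(0.19617) = -1.6288.
Add log likelihood ratio: ln(2.1905) = 0.78412.
Posterior log-odds = -0.84464, so posterior odds = exp(-0.84464) = 0.42971.

Posterior odds ≈ 0.430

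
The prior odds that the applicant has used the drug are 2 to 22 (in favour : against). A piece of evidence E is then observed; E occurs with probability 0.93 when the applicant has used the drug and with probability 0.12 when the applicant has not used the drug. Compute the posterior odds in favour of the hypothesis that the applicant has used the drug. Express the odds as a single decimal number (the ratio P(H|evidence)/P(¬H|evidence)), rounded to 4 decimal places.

Prior odds = 2/22 = 0.090909. In log-odds, ln(0.090909) = -2.3979.
Add log likelihood ratio: ln(7.7500) = 2.0477.
Posterior log-odds = -0.35020, so posterior odds = exp(-0.35020) = 0.70455.

Posterior odds ≈ 0.7045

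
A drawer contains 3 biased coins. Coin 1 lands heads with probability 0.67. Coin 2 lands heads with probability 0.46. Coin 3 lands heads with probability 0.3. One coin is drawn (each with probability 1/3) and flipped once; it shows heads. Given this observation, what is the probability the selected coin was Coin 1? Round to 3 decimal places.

Posterior probability ≈ 0.469

P(heads|C1) = 0.67; P(heads|C2) = 0.46; P(heads|C3) = 0.3.
Prior × likelihood for each source: 0.333333·0.67=0.2233, 0.333333·0.46=0.1533, 0.333333·0.3=0.1000. Summing gives P(heads) = 0.47667.
P(Coin 1 | heads) = 0.2233 / 0.47667 = 0.469.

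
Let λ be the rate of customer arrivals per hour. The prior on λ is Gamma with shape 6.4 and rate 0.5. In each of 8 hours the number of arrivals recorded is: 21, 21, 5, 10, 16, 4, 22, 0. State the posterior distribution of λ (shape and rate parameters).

Total count ∑xᵢ = 99 over n = 8 hours.
Gamma is conjugate to the Poisson likelihood: posterior is Gamma(shape = 6.4+99 = 105.4, rate = 0.5+8 = 8.5).

Posterior: Gamma(shape=105.4, rate=8.5)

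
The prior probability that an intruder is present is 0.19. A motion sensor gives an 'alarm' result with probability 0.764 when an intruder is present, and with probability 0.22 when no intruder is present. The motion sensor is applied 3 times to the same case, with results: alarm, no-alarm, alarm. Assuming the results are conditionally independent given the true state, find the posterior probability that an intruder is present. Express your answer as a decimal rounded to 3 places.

With H the event that an intruder is present, the joint likelihood of the observed sequence is P(data|H) = 0.764·0.236·0.764 = 0.13775 and P(data|¬H) = 0.22·0.78·0.22 = 0.037752.
Bayes: P(H|data) = 0.19·0.13775 / (0.19·0.13775 + 0.81·0.037752) = 0.026173/0.056752 = 0.4612.

Posterior P(H) ≈ 0.461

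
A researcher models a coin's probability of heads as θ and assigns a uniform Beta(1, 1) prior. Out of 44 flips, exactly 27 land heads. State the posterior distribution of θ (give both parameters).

Posterior: Beta(28, 18)

Observing 27 successes and 17 failures updates Beta(1, 1) by adding the success and failure counts to the two shape parameters: α = 1+27 = 28, β = 1+17 = 18.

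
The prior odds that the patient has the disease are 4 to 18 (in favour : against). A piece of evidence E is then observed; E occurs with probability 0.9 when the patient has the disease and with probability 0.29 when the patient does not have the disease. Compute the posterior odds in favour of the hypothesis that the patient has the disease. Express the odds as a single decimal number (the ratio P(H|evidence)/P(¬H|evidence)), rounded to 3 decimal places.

Prior odds = 4/18 = 0.22222.
Likelihood ratio for E = 0.9/0.29 = 3.1034.
Posterior odds = prior odds × LR = 0.68966.

Posterior odds ≈ 0.690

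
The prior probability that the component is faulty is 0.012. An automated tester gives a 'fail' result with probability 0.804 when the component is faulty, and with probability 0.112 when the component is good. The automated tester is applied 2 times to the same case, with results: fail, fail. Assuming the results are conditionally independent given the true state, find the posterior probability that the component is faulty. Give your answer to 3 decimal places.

With H the event that the component is faulty, the joint likelihood of the observed sequence is P(data|H) = 0.804·0.804 = 0.64642 and P(data|¬H) = 0.112·0.112 = 0.012544.
Bayes: P(H|data) = 0.012·0.64642 / (0.012·0.64642 + 0.988·0.012544) = 0.0077570/0.020150 = 0.3850.

Posterior P(H) ≈ 0.385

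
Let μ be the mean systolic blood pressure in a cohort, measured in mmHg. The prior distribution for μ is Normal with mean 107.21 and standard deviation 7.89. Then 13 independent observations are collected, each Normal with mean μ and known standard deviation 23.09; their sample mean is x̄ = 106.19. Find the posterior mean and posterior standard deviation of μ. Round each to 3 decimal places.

With known σ, the Normal prior is conjugate. Weight on the data is w = (n/σ²)/(n/σ² + 1/τ₀²) = 0.0243835/(0.0243835+0.0160637) = 0.60285.
Posterior mean = w·x̄ + (1−w)·μ₀ = 0.60285·106.19 + 0.39715·107.21 = 106.595. Posterior variance = 1/(0.0243835+0.0160637) = 24.7236, so SD = 4.972.

Posterior mean ≈ 106.595; posterior SD ≈ 4.972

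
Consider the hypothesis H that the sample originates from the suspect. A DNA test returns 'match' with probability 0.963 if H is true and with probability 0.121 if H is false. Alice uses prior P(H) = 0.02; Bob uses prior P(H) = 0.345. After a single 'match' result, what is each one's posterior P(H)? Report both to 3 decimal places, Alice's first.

The likelihood ratio for a 'match' result is 0.963/0.121 = 7.9587.
Alice: prior odds 0.02/0.98 = 0.020408; posterior odds 0.16242; posterior probability 0.140.
Bob: prior odds 0.345/0.655 = 0.52672; posterior odds 4.1920; posterior probability 0.807.

Alice: 0.140; Bob: 0.807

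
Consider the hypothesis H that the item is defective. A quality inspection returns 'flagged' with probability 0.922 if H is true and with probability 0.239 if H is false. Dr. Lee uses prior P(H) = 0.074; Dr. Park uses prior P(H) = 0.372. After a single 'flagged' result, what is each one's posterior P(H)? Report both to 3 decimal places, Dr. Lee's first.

The likelihood ratio for a 'flagged' result is 0.922/0.239 = 3.8577.
Dr. Lee: prior odds 0.074/0.926 = 0.079914; posterior odds 0.30829; posterior probability 0.236.
Dr. Park: prior odds 0.372/0.628 = 0.59236; posterior odds 2.2852; posterior probability 0.696.

Dr. Lee: 0.236; Dr. Park: 0.696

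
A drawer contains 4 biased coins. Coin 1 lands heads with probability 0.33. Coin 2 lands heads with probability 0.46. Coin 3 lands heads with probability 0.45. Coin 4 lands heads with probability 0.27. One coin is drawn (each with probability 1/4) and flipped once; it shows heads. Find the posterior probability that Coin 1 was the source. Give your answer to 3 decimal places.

Posterior probability ≈ 0.219

Tabulate prior·likelihood by source: [1] prior 0.25, lik 0.33, product 0.08250; [2] prior 0.25, lik 0.46, product 0.1150; [3] prior 0.25, lik 0.45, product 0.1125; [4] prior 0.25, lik 0.27, product 0.06750.
Normalizing constant = 0.37750; the posterior for Coin 1 is its product over the sum, 0.08250/0.37750 = 0.219.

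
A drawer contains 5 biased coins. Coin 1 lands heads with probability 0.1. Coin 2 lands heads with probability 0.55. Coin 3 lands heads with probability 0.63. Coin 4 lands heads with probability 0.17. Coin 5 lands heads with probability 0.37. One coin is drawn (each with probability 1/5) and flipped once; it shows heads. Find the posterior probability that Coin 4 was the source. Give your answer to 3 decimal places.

Posterior probability ≈ 0.093

Tabulate prior·likelihood by source: [1] prior 0.2, lik 0.1, product 0.02000; [2] prior 0.2, lik 0.55, product 0.1100; [3] prior 0.2, lik 0.63, product 0.1260; [4] prior 0.2, lik 0.17, product 0.03400; [5] prior 0.2, lik 0.37, product 0.07400.
Normalizing constant = 0.36400; the posterior for Coin 4 is its product over the sum, 0.03400/0.36400 = 0.093.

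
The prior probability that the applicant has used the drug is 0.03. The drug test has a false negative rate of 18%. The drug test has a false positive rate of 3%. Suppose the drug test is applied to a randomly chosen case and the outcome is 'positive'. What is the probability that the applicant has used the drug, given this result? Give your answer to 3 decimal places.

P(H | E) ≈ 0.458

Write H for 'the applicant has used the drug'. Prior odds H:¬H = 0.03/0.97 = 0.030928. For the 'positive' outcome, the likelihood ratio is 0.82/0.03 = 27.333.
Posterior odds = 0.030928 × 27.333 = 0.84536, so P(H|E) = 0.84536/(1+0.84536) = 0.458.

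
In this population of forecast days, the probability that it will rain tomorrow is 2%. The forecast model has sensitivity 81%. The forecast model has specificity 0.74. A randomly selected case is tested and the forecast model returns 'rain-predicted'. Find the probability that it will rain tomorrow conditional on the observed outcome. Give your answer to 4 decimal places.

P(H | E) ≈ 0.0598

Write H for 'it will rain tomorrow'. Prior odds H:¬H = 0.02/0.98 = 0.020408. For the 'rain-predicted' outcome, the likelihood ratio is 0.81/0.26 = 3.1154.
Posterior odds = 0.020408 × 3.1154 = 0.063579, so P(H|E) = 0.063579/(1+0.063579) = 0.0598.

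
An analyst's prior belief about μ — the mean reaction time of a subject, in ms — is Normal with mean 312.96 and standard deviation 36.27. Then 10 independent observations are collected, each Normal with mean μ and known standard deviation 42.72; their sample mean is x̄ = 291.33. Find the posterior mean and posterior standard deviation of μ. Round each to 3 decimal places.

Prior precision 1/τ₀² = 1/36.27² = 0.00076016; data precision n/σ² = 10/42.72² = 0.00547946.
Posterior precision = 0.00076016 + 0.00547946 = 0.00623962, giving posterior SD = 1/√0.00623962 = 12.660.
Posterior mean = (0.00076016·312.96 + 0.00547946·291.33) / 0.00623962 = 293.965.

Posterior mean ≈ 293.965; posterior SD ≈ 12.660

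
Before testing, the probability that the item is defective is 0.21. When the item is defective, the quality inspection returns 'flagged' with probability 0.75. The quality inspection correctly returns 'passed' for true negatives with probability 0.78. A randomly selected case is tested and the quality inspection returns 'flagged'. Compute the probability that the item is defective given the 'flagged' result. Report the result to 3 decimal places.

P(H | E) ≈ 0.475

Let H be the event that the item is defective. P(H) = 0.21, so P(¬H) = 0.79. With E the 'flagged' result, P(E|H) = 0.75 and P(E|¬H) = 0.22.
P(E) = 0.75·0.21 + 0.22·0.79 = 0.15750 + 0.17380 = 0.33130.
By Bayes' theorem, P(H|E) = 0.15750 / 0.33130 = 0.475.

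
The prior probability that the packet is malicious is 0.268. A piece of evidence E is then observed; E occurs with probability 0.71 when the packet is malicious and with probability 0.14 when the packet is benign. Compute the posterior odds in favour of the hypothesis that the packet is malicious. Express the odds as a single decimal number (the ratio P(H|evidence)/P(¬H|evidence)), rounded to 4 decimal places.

Prior odds = 0.268/(1−0.268) = 0.36612. In log-odds, ln(0.36612) = -1.0048.
Add log likelihood ratio: ln(5.0714) = 1.6236.
Posterior log-odds = 0.61883, so posterior odds = exp(0.61883) = 1.8568.

Posterior odds ≈ 1.8568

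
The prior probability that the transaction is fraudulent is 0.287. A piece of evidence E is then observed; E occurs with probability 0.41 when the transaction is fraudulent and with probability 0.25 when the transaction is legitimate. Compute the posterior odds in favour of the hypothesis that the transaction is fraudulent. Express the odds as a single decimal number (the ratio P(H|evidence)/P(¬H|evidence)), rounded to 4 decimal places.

Prior odds = 0.287/(1−0.287) = 0.40252.
Likelihood ratio for E = 0.41/0.25 = 1.6400.
Posterior odds = prior odds × LR = 0.66014.

Posterior odds ≈ 0.6601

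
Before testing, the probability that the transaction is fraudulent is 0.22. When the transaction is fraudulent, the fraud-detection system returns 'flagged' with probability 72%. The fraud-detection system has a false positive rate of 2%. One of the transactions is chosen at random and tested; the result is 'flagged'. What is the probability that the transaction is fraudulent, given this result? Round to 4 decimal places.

P(H | E) ≈ 0.9103

Let H be the event that the transaction is fraudulent. P(H) = 0.22, so P(¬H) = 0.78. With E the 'flagged' result, P(E|H) = 0.72 and P(E|¬H) = 0.02.
P(E) = 0.72·0.22 + 0.02·0.78 = 0.15840 + 0.015600 = 0.17400.
By Bayes' theorem, P(H|E) = 0.15840 / 0.17400 = 0.9103.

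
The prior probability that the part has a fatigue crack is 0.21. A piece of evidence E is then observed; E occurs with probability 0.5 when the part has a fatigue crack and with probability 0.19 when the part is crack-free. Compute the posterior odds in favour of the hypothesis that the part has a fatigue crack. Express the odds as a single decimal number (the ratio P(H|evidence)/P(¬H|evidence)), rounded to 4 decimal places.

Posterior odds ≈ 0.6995

Prior odds = 0.21/(1−0.21) = 0.26582. In log-odds, ln(0.26582) = -1.3249.
Add log likelihood ratio: ln(2.6316) = 0.96758.
Posterior log-odds = -0.35734, so posterior odds = exp(-0.35734) = 0.69953.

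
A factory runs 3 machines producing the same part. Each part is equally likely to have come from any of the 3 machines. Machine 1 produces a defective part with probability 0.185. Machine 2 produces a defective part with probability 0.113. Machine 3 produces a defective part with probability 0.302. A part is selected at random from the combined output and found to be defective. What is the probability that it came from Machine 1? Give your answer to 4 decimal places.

Posterior probability ≈ 0.3083

P(defective|M1) = 0.185; P(defective|M2) = 0.113; P(defective|M3) = 0.302.
Prior × likelihood for each source: 0.333333·0.185=0.06167, 0.333333·0.113=0.03767, 0.333333·0.302=0.1007. Summing gives P(defective) = 0.20000.
P(Machine 1 | defective) = 0.06167 / 0.20000 = 0.3083.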